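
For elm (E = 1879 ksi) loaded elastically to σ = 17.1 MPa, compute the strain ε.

E = 1879 ksi = 12.96 GPa = 12960 MPa.
ε = σ/E = 17.1 / 12960 = 1.32×10⁻³.

1.32×10⁻³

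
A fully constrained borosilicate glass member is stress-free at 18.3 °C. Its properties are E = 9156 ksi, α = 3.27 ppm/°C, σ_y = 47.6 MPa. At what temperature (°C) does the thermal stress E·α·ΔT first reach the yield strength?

249 °C

E = 9156 ksi = 63.13 GPa.
E·α·ΔT = 47.60 MPa ⇒ ΔT = 47.60 / (63.13×10³ × 3.27×10⁻⁶) = 230.6 K.
T = 18.3 + 230.6 = 248.9 °C.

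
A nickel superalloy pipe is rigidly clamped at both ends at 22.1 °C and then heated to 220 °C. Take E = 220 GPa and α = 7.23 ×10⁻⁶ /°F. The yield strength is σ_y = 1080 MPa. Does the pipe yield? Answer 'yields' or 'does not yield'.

does not yield

α = 7.23×10⁻⁶/°F × 9/5 = 13.0×10⁻⁶/K.
ΔT = 197.9 K. Constrained thermal stress σ = E·α·ΔT = 220.0×10³ MPa × 13.0×10⁻⁶ × 197.9 = 567 MPa (compressive).
Compare to σ_y = 1080 MPa: σ < σ_y, so it does not yield.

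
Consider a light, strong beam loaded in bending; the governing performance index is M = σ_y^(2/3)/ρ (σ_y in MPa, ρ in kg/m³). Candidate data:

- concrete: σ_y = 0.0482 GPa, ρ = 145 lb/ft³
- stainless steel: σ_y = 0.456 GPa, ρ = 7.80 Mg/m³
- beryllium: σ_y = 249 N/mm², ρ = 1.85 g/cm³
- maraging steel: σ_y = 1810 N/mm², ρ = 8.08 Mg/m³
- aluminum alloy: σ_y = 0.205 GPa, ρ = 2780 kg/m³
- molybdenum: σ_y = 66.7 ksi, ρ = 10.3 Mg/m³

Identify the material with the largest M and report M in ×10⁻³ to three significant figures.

Putting every candidate on a common basis:
  concrete: σ_y = 48.20 MPa, ρ = 2323 kg/m³
  stainless steel: σ_y = 456.0 MPa, ρ = 7800 kg/m³
  beryllium: σ_y = 249.0 MPa, ρ = 1850 kg/m³
  maraging steel: σ_y = 1810 MPa, ρ = 8080 kg/m³
  aluminum alloy: σ_y = 205.0 MPa, ρ = 2780 kg/m³
  molybdenum: σ_y = 459.9 MPa, ρ = 10300 kg/m³
  beryllium: M = 21.4×10⁻³
  maraging steel: M = 18.4×10⁻³
  aluminum alloy: M = 12.5×10⁻³
  stainless steel: M = 7.60×10⁻³
  molybdenum: M = 5.78×10⁻³
  concrete: M = 5.70×10⁻³
The maximum is for beryllium.

beryllium, M = 21.4×10⁻³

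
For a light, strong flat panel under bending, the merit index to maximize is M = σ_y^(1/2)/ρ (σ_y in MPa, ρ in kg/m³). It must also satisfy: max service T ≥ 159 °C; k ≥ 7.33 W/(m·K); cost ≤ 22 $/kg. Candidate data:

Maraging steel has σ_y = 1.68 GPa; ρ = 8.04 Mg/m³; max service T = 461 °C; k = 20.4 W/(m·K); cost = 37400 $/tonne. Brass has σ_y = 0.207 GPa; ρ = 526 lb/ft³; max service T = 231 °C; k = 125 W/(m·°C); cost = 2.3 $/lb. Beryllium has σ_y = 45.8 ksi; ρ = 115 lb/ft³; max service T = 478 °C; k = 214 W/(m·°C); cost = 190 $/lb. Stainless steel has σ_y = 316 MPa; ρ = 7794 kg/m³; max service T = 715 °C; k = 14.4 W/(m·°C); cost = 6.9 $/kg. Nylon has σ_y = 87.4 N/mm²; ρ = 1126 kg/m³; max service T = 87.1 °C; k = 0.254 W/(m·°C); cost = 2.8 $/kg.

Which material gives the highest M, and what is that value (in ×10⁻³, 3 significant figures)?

Screen on constraints: max service T ≥ 159 °C; k ≥ 7.33 W/(m·K); cost ≤ 22 $/kg. Survivors: brass, stainless steel.
Normalizing units and computing the index:
  brass: σ_y = 207.0 MPa, ρ = 8426 kg/m³
  stainless steel: σ_y = 316.0 MPa, ρ = 7794 kg/m³
  stainless steel: M = 2.28×10⁻³
  brass: M = 1.71×10⁻³
The maximum is for stainless steel.

stainless steel, M = 2.28×10⁻³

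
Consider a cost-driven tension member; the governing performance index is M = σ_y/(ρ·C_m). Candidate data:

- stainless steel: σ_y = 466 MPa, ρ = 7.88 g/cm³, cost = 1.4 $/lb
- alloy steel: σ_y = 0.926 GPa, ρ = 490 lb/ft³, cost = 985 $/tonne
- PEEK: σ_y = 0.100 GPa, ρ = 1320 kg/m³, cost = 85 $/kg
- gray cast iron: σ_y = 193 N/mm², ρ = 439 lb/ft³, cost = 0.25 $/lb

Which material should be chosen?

alloy steel

Convert each candidate to consistent units, then evaluate M:
  stainless steel: σ_y = 466.0 MPa, ρ = 7880 kg/m³, cost = 3.086 $/kg
  alloy steel: σ_y = 926.0 MPa, ρ = 7849 kg/m³, cost = 0.9850 $/kg
  PEEK: σ_y = 100.0 MPa, ρ = 1320 kg/m³, cost = 85.00 $/kg
  gray cast iron: σ_y = 193.0 MPa, ρ = 7032 kg/m³, cost = 0.5511 $/kg
  alloy steel: M = 120 kN·m per $
  gray cast iron: M = 49.8 kN·m per $
  stainless steel: M = 19.2 kN·m per $
  PEEK: M = 0.891 kN·m per $
Alloy steel ranks first.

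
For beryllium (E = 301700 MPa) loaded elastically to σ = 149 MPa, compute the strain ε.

E = 301700 MPa = 301.7 GPa = 301700 MPa.
ε = σ/E = 149 / 301700 = 4.94×10⁻⁴.

4.94×10⁻⁴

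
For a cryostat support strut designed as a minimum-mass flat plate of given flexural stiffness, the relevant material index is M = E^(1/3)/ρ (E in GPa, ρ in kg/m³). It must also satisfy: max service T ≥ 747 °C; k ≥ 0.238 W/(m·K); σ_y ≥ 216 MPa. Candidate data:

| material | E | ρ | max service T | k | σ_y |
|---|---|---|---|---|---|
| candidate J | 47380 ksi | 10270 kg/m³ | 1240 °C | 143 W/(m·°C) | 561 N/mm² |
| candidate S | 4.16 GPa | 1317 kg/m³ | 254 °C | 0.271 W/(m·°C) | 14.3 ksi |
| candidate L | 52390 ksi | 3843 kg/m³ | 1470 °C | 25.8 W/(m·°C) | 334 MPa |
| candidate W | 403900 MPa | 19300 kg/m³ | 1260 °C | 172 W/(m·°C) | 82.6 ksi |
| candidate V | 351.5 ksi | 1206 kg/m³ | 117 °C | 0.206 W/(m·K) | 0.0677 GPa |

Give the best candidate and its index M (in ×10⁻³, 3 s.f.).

candidate L, M = 1.85×10⁻³

Screen on constraints: max service T ≥ 747 °C; k ≥ 0.238 W/(m·K); σ_y ≥ 216 MPa. Survivors: candidate J, candidate L, candidate W.
Putting every candidate on a common basis:
  candidate J: E = 326.7 GPa, ρ = 10270 kg/m³
  candidate L: E = 361.2 GPa, ρ = 3843 kg/m³
  candidate W: E = 403.9 GPa, ρ = 19300 kg/m³
  candidate L: M = 1.85×10⁻³
  candidate J: M = 0.671×10⁻³
  candidate W: M = 0.383×10⁻³
Candidate L ranks first.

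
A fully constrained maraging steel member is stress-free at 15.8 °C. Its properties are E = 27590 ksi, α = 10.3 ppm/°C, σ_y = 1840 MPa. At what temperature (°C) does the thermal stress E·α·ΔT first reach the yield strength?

955 °C

E = 27590 ksi = 190.2 GPa.
E·α·ΔT = 1840 MPa ⇒ ΔT = 1840 / (190.2×10³ × 10.3×10⁻⁶) = 939.1 K.
T = 15.8 + 939.1 = 954.9 °C.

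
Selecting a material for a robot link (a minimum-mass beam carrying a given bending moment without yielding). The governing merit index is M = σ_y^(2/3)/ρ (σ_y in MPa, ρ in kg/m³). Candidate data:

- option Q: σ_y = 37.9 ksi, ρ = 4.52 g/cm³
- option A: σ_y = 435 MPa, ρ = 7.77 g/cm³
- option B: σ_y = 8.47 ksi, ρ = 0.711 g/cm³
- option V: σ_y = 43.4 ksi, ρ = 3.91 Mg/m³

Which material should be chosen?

option B

In SI units:
  option Q: σ_y = 261.3 MPa, ρ = 4520 kg/m³
  option A: σ_y = 435.0 MPa, ρ = 7770 kg/m³
  option B: σ_y = 58.40 MPa, ρ = 711.0 kg/m³
  option V: σ_y = 299.2 MPa, ρ = 3910 kg/m³
  option B: M = 21.2×10⁻³
  option V: M = 11.4×10⁻³
  option Q: M = 9.04×10⁻³
  option A: M = 7.39×10⁻³
Option B ranks first.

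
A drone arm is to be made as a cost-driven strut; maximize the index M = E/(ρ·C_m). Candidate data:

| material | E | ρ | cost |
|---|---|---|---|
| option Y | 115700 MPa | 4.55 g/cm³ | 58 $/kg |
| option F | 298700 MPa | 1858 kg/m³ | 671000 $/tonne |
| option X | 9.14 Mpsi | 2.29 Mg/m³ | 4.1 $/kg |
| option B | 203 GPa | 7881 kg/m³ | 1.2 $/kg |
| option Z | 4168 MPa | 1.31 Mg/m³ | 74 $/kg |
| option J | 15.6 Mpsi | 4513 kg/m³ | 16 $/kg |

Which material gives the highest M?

In SI units:
  option Y: E = 115.7 GPa, ρ = 4550 kg/m³, cost = 58.00 $/kg
  option F: E = 298.7 GPa, ρ = 1858 kg/m³, cost = 671.0 $/kg
  option X: E = 63.02 GPa, ρ = 2290 kg/m³, cost = 4.100 $/kg
  option B: E = 203.0 GPa, ρ = 7881 kg/m³, cost = 1.200 $/kg
  option Z: E = 4.168 GPa, ρ = 1310 kg/m³, cost = 74.00 $/kg
  option J: E = 107.6 GPa, ρ = 4513 kg/m³, cost = 16.00 $/kg
  option B: M = 21.5 MN·m per $
  option X: M = 6.71 MN·m per $
  option J: M = 1.49 MN·m per $
  option Y: M = 0.438 MN·m per $
  option F: M = 0.240 MN·m per $
  option Z: M = 0.0430 MN·m per $
Highest index: option B.

option B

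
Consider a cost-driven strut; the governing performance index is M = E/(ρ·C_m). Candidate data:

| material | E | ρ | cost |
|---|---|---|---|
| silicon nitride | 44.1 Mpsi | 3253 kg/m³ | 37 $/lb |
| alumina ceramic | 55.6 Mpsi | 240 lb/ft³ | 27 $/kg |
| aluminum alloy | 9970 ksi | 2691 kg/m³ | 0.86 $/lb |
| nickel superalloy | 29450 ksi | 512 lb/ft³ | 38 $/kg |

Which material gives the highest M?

After converting to SI:
  silicon nitride: E = 304.1 GPa, ρ = 3253 kg/m³, cost = 81.57 $/kg
  alumina ceramic: E = 383.3 GPa, ρ = 3844 kg/m³, cost = 27.00 $/kg
  aluminum alloy: E = 68.74 GPa, ρ = 2691 kg/m³, cost = 1.896 $/kg
  nickel superalloy: E = 203.1 GPa, ρ = 8201 kg/m³, cost = 38.00 $/kg
  aluminum alloy: M = 13.5 MN·m per $
  alumina ceramic: M = 3.69 MN·m per $
  silicon nitride: M = 1.15 MN·m per $
  nickel superalloy: M = 0.652 MN·m per $
Aluminum alloy has the largest M.

aluminum alloy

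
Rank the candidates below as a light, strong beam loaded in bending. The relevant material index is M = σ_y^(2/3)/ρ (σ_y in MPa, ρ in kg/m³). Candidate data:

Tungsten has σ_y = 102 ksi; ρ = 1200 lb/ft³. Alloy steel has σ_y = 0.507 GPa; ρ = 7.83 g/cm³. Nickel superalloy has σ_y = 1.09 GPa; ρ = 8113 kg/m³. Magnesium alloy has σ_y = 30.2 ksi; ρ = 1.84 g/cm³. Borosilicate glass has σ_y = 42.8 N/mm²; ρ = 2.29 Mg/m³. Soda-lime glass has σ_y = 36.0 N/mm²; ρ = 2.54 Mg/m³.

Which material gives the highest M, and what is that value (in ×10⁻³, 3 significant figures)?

Putting every candidate on a common basis:
  tungsten: σ_y = 703.3 MPa, ρ = 19220 kg/m³
  alloy steel: σ_y = 507.0 MPa, ρ = 7830 kg/m³
  nickel superalloy: σ_y = 1090 MPa, ρ = 8113 kg/m³
  magnesium alloy: σ_y = 208.2 MPa, ρ = 1840 kg/m³
  borosilicate glass: σ_y = 42.80 MPa, ρ = 2290 kg/m³
  soda-lime glass: σ_y = 36.00 MPa, ρ = 2540 kg/m³
  magnesium alloy: M = 19.1×10⁻³
  nickel superalloy: M = 13.1×10⁻³
  alloy steel: M = 8.12×10⁻³
  borosilicate glass: M = 5.34×10⁻³
  soda-lime glass: M = 4.29×10⁻³
  tungsten: M = 4.11×10⁻³
Magnesium alloy has the largest M.

magnesium alloy, M = 19.1×10⁻³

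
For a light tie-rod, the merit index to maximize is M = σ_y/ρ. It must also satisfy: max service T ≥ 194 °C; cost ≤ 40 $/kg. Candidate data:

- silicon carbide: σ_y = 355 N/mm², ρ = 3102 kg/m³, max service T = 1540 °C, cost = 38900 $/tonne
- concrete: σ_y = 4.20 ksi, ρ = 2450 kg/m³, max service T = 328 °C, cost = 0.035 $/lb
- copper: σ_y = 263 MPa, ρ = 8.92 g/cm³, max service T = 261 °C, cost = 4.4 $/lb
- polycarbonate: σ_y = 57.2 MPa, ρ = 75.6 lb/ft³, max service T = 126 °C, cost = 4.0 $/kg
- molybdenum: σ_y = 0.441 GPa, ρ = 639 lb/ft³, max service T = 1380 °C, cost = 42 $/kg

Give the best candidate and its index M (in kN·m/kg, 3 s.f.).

silicon carbide, M = 114 kN·m/kg

Screen on constraints: max service T ≥ 194 °C; cost ≤ 40 $/kg. Survivors: silicon carbide, concrete, copper.
After converting to SI:
  silicon carbide: σ_y = 355.0 MPa, ρ = 3102 kg/m³
  concrete: σ_y = 28.96 MPa, ρ = 2450 kg/m³
  copper: σ_y = 263.0 MPa, ρ = 8920 kg/m³
  silicon carbide: M = 114 kN·m/kg
  copper: M = 29.5 kN·m/kg
  concrete: M = 11.8 kN·m/kg
Silicon carbide has the largest M.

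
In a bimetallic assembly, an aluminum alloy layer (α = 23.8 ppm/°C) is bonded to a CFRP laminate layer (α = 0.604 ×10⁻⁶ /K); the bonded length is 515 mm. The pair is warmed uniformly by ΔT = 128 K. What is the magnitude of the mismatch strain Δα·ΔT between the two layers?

2.97×10⁻³

Δα = |23.8 − 0.604|×10⁻⁶/K = 23.2×10⁻⁶/K.
Mismatch strain = Δα·ΔT = 23.2×10⁻⁶ × 128.0 = 2.97×10⁻³.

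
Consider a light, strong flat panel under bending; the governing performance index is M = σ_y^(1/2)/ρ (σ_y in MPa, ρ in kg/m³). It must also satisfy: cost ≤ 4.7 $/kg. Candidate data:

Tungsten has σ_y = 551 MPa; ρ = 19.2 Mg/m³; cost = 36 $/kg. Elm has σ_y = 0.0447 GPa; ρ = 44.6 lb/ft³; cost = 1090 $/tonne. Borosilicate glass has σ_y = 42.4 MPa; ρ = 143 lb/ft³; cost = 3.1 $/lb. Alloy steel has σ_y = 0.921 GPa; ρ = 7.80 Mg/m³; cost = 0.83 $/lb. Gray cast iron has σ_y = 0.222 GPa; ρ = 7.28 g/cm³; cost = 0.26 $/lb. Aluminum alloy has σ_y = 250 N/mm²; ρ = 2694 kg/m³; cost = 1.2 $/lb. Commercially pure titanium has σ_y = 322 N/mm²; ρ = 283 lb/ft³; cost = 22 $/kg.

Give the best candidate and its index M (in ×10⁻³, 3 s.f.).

elm, M = 9.36×10⁻³

Screen on constraints: cost ≤ 4.7 $/kg. Survivors: elm, alloy steel, gray cast iron, aluminum alloy.
Normalizing units and computing the index:
  elm: σ_y = 44.70 MPa, ρ = 714.4 kg/m³
  alloy steel: σ_y = 921.0 MPa, ρ = 7800 kg/m³
  gray cast iron: σ_y = 222.0 MPa, ρ = 7280 kg/m³
  aluminum alloy: σ_y = 250.0 MPa, ρ = 2694 kg/m³
  elm: M = 9.36×10⁻³
  aluminum alloy: M = 5.87×10⁻³
  alloy steel: M = 3.89×10⁻³
  gray cast iron: M = 2.05×10⁻³
Elm has the largest M.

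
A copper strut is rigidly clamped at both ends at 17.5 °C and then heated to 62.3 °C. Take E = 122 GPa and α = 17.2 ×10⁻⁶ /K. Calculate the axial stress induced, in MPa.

94.0 MPa

ΔT = 44.80 K. Constrained thermal stress σ = E·α·ΔT = 122.0×10³ MPa × 17.2×10⁻⁶ × 44.80 = 94.0 MPa (compressive).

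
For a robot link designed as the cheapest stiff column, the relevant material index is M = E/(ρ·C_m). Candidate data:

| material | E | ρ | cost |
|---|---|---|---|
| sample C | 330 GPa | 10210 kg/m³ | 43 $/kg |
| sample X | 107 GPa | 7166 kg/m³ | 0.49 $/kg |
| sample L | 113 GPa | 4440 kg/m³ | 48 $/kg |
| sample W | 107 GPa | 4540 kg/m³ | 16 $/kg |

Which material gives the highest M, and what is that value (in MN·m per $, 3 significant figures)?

sample X, M = 30.5 MN·m per $

Computing M directly (units already consistent):
  sample X: M = 30.5 MN·m per $
  sample W: M = 1.47 MN·m per $
  sample C: M = 0.752 MN·m per $
  sample L: M = 0.530 MN·m per $
Sample X has the largest M.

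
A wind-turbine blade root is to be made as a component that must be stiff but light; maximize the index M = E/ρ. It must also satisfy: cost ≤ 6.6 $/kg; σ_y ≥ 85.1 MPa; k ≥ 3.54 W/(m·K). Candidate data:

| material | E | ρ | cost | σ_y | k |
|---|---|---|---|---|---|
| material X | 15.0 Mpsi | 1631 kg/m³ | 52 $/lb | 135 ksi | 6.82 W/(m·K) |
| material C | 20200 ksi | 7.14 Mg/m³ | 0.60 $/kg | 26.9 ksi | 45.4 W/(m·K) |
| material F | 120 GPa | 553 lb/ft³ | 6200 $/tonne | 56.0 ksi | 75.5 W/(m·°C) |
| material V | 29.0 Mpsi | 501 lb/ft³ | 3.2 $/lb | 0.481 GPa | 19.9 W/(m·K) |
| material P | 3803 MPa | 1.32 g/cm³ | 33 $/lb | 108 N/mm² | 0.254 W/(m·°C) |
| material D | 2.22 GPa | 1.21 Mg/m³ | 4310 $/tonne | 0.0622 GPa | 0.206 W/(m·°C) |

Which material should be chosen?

material C

Screen on constraints: cost ≤ 6.6 $/kg; σ_y ≥ 85.1 MPa; k ≥ 3.54 W/(m·K). Survivors: material C, material F.
Normalizing units and computing the index:
  material C: E = 139.3 GPa, ρ = 7140 kg/m³
  material F: E = 120.0 GPa, ρ = 8858 kg/m³
  material C: M = 19.5 MN·m/kg
  material F: M = 13.5 MN·m/kg
Material C has the largest M.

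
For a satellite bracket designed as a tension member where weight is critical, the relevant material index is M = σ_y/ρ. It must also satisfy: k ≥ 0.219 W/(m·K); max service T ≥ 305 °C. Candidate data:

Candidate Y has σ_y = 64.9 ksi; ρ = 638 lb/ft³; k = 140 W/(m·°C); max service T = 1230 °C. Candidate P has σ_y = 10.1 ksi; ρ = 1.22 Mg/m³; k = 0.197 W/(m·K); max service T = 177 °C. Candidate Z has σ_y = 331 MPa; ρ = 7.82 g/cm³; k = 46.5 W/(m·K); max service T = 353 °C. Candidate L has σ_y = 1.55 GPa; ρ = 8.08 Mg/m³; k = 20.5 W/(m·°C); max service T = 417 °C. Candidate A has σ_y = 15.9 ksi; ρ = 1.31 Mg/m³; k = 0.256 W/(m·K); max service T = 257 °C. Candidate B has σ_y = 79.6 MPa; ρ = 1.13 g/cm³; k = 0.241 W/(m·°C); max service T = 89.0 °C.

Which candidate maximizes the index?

candidate L

Screen on constraints: k ≥ 0.219 W/(m·K); max service T ≥ 305 °C. Survivors: candidate Y, candidate Z, candidate L.
Convert each candidate to consistent units, then evaluate M:
  candidate Y: σ_y = 447.5 MPa, ρ = 10220 kg/m³
  candidate Z: σ_y = 331.0 MPa, ρ = 7820 kg/m³
  candidate L: σ_y = 1550 MPa, ρ = 8080 kg/m³
  candidate L: M = 192 kN·m/kg
  candidate Y: M = 43.8 kN·m/kg
  candidate Z: M = 42.3 kN·m/kg
Highest index: candidate L.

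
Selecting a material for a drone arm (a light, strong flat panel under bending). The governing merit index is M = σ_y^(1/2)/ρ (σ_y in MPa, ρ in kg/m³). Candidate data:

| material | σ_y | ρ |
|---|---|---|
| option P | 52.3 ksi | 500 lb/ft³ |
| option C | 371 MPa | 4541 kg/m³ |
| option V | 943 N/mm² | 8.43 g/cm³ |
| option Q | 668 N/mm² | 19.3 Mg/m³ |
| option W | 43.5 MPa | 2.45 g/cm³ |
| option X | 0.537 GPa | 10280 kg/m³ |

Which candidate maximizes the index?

option C

Putting every candidate on a common basis:
  option P: σ_y = 360.6 MPa, ρ = 8009 kg/m³
  option C: σ_y = 371.0 MPa, ρ = 4541 kg/m³
  option V: σ_y = 943.0 MPa, ρ = 8430 kg/m³
  option Q: σ_y = 668.0 MPa, ρ = 19300 kg/m³
  option W: σ_y = 43.50 MPa, ρ = 2450 kg/m³
  option X: σ_y = 537.0 MPa, ρ = 10280 kg/m³
  option C: M = 4.24×10⁻³
  option V: M = 3.64×10⁻³
  option W: M = 2.69×10⁻³
  option P: M = 2.37×10⁻³
  option X: M = 2.25×10⁻³
  option Q: M = 1.34×10⁻³
Option C has the largest M.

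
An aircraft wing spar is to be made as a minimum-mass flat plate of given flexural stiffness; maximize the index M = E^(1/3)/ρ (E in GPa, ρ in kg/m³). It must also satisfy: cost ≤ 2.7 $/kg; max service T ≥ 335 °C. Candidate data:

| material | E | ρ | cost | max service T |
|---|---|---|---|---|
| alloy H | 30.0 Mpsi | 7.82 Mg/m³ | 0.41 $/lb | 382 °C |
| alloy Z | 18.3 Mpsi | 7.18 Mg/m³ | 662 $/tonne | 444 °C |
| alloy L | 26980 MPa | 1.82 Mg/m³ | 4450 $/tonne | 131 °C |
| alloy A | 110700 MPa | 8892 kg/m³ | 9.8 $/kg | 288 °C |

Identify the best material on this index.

alloy H

Screen on constraints: cost ≤ 2.7 $/kg; max service T ≥ 335 °C. Survivors: alloy H, alloy Z.
Convert each candidate to consistent units, then evaluate M:
  alloy H: E = 206.8 GPa, ρ = 7820 kg/m³
  alloy Z: E = 126.2 GPa, ρ = 7180 kg/m³
  alloy H: M = 0.756×10⁻³
  alloy Z: M = 0.699×10⁻³
Alloy H ranks first.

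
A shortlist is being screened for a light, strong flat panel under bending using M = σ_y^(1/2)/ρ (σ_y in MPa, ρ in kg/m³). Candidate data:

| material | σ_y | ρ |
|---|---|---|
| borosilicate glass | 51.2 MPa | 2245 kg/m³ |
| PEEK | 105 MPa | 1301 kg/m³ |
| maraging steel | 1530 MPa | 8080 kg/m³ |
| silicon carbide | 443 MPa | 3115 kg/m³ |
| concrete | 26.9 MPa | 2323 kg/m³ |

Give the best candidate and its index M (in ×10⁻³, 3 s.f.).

PEEK, M = 7.88×10⁻³

Computing M directly (units already consistent):
  PEEK: M = 7.88×10⁻³
  silicon carbide: M = 6.76×10⁻³
  maraging steel: M = 4.84×10⁻³
  borosilicate glass: M = 3.19×10⁻³
  concrete: M = 2.23×10⁻³
PEEK has the largest M.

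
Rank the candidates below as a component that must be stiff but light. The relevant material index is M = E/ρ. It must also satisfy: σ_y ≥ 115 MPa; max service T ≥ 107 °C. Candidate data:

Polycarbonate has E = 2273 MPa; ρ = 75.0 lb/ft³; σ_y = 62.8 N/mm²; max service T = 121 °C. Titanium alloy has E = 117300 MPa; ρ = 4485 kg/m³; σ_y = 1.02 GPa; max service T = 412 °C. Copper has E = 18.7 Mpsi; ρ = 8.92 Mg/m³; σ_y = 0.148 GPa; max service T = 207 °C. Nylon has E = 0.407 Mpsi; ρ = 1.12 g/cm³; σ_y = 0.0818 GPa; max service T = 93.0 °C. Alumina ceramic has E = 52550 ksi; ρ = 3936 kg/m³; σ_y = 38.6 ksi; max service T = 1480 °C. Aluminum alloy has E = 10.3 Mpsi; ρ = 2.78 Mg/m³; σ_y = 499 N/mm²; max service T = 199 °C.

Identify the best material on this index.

alumina ceramic

Screen on constraints: σ_y ≥ 115 MPa; max service T ≥ 107 °C. Survivors: titanium alloy, copper, alumina ceramic, aluminum alloy.
After converting to SI:
  titanium alloy: E = 117.3 GPa, ρ = 4485 kg/m³
  copper: E = 128.9 GPa, ρ = 8920 kg/m³
  alumina ceramic: E = 362.3 GPa, ρ = 3936 kg/m³
  aluminum alloy: E = 71.02 GPa, ρ = 2780 kg/m³
  alumina ceramic: M = 92.1 MN·m/kg
  titanium alloy: M = 26.2 MN·m/kg
  aluminum alloy: M = 25.5 MN·m/kg
  copper: M = 14.5 MN·m/kg
Alumina ceramic has the largest M.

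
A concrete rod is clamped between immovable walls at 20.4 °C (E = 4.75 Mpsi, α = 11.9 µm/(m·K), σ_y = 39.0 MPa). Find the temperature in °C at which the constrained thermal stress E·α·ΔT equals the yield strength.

E = 4.75 Mpsi = 32.75 GPa.
E·α·ΔT = 39.00 MPa ⇒ ΔT = 39.00 / (32.75×10³ × 11.9×10⁻⁶) = 100.1 K.
T = 20.4 + 100.1 = 120.5 °C.

120 °C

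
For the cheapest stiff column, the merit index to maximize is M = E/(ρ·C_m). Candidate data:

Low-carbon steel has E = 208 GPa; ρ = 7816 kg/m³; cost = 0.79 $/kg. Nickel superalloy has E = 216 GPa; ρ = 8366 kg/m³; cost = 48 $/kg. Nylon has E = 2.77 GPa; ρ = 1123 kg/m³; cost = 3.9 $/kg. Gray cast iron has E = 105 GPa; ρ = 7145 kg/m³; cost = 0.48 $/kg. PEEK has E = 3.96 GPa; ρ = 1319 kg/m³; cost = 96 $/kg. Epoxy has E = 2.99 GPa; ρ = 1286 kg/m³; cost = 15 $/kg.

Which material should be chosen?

Evaluate M for each candidate:
  low-carbon steel: M = 33.7 MN·m per $
  gray cast iron: M = 30.6 MN·m per $
  nylon: M = 0.632 MN·m per $
  nickel superalloy: M = 0.538 MN·m per $
  epoxy: M = 0.155 MN·m per $
  PEEK: M = 0.0313 MN·m per $
Low-carbon steel ranks first.

low-carbon steel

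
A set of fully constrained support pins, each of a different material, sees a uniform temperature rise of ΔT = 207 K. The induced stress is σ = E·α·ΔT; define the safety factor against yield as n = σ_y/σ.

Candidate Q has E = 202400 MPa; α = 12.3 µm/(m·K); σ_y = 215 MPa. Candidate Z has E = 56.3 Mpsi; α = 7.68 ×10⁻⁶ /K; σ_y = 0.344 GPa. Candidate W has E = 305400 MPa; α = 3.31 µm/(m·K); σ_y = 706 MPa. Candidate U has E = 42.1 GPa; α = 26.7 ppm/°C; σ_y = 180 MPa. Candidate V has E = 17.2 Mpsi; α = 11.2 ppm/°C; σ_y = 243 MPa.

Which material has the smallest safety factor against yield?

With everything in SI (GPa, ×10⁻⁶/K, MPa):
  candidate Q: E = 202.4, α = 12.3, σ_y = 215.0 → σ = 515 MPa, n = 0.417
  candidate Z: E = 388.2, α = 7.68, σ_y = 344.0 → σ = 617 MPa, n = 0.557
  candidate W: E = 305.4, α = 3.31, σ_y = 706.0 → σ = 209 MPa, n = 3.37
  candidate U: E = 42.10, α = 26.7, σ_y = 180.0 → σ = 233 MPa, n = 0.774
  candidate V: E = 118.6, α = 11.2, σ_y = 243.0 → σ = 275 MPa, n = 0.884
Candidate Q has the lowest safety factor, n = 0.417.

candidate Q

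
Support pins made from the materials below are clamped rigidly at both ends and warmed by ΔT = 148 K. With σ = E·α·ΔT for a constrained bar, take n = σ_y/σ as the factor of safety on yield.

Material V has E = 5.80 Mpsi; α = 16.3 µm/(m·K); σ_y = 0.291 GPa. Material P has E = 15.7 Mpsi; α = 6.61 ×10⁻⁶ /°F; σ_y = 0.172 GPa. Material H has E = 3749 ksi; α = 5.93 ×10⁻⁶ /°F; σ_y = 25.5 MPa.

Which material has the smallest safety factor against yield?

With everything in SI (GPa, ×10⁻⁶/K, MPa):
  material V: E = 39.99, α = 16.3, σ_y = 291.0 → σ = 96.5 MPa, n = 3.02
  material P: E = 108.2, α = 11.9, σ_y = 172.0 → σ = 191 MPa, n = 0.902
  material H: E = 25.85, α = 10.7, σ_y = 25.50 → σ = 40.8 MPa, n = 0.624
Material H has the lowest safety factor, n = 0.624.

material H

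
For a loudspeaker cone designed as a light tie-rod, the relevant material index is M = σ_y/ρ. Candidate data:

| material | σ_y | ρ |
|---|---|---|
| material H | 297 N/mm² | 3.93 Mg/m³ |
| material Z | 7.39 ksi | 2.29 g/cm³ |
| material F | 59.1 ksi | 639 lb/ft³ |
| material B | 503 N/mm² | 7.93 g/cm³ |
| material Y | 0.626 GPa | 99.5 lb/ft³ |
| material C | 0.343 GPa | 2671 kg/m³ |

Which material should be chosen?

After converting to SI:
  material H: σ_y = 297.0 MPa, ρ = 3930 kg/m³
  material Z: σ_y = 50.95 MPa, ρ = 2290 kg/m³
  material F: σ_y = 407.5 MPa, ρ = 10240 kg/m³
  material B: σ_y = 503.0 MPa, ρ = 7930 kg/m³
  material Y: σ_y = 626.0 MPa, ρ = 1594 kg/m³
  material C: σ_y = 343.0 MPa, ρ = 2671 kg/m³
  material Y: M = 393 kN·m/kg
  material C: M = 128 kN·m/kg
  material H: M = 75.6 kN·m/kg
  material B: M = 63.4 kN·m/kg
  material F: M = 39.8 kN·m/kg
  material Z: M = 22.2 kN·m/kg
Material Y ranks first.

material Y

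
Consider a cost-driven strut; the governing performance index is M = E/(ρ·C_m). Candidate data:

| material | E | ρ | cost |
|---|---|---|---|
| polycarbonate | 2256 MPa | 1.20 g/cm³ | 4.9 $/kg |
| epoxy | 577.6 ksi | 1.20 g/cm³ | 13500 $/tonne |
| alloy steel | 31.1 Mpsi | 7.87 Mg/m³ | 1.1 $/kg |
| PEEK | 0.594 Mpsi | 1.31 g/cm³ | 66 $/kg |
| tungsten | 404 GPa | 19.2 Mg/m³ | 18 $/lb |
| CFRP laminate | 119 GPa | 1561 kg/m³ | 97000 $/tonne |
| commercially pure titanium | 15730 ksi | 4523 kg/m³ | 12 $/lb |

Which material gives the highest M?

alloy steel

Convert each candidate to consistent units, then evaluate M:
  polycarbonate: E = 2.256 GPa, ρ = 1200 kg/m³, cost = 4.900 $/kg
  epoxy: E = 3.982 GPa, ρ = 1200 kg/m³, cost = 13.50 $/kg
  alloy steel: E = 214.4 GPa, ρ = 7870 kg/m³, cost = 1.100 $/kg
  PEEK: E = 4.095 GPa, ρ = 1310 kg/m³, cost = 66.00 $/kg
  tungsten: E = 404.0 GPa, ρ = 19200 kg/m³, cost = 39.68 $/kg
  CFRP laminate: E = 119.0 GPa, ρ = 1561 kg/m³, cost = 97.00 $/kg
  commercially pure titanium: E = 108.5 GPa, ρ = 4523 kg/m³, cost = 26.46 $/kg
  alloy steel: M = 24.8 MN·m per $
  commercially pure titanium: M = 0.906 MN·m per $
  CFRP laminate: M = 0.786 MN·m per $
  tungsten: M = 0.530 MN·m per $
  polycarbonate: M = 0.384 MN·m per $
  epoxy: M = 0.246 MN·m per $
  PEEK: M = 0.0474 MN·m per $
Alloy steel ranks first.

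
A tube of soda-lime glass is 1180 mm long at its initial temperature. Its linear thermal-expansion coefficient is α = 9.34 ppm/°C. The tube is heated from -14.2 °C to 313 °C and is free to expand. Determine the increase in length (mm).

ΔT = 313 − (-14.2) = 327.2 K.
ΔL = α·L₀·ΔT = 9.34×10⁻⁶ × 1180 mm × 327.2 K = 3.61 mm.

3.61 mm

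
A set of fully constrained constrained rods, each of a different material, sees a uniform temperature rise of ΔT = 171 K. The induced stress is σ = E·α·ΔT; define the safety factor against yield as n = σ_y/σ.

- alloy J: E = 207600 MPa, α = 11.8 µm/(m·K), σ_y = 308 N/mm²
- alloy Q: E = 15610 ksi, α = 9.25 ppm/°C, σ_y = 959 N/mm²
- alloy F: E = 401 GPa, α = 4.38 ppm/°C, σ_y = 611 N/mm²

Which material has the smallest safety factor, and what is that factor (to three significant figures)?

With everything in SI (GPa, ×10⁻⁶/K, MPa):
  alloy J: E = 207.6, α = 11.8, σ_y = 308.0 → σ = 419 MPa, n = 0.735
  alloy Q: E = 107.6, α = 9.25, σ_y = 959.0 → σ = 170 MPa, n = 5.63
  alloy F: E = 401.0, α = 4.38, σ_y = 611.0 → σ = 300 MPa, n = 2.03
The minimum is alloy J at n = 0.735.

alloy J, n = 0.735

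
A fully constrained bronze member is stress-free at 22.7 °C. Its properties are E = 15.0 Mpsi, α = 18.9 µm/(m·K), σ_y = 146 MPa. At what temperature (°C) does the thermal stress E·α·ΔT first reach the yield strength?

E = 15.0 Mpsi = 103.4 GPa.
E·α·ΔT = 146.0 MPa ⇒ ΔT = 146.0 / (103.4×10³ × 18.9×10⁻⁶) = 74.69 K.
T = 22.7 + 74.69 = 97.39 °C.

97.4 °C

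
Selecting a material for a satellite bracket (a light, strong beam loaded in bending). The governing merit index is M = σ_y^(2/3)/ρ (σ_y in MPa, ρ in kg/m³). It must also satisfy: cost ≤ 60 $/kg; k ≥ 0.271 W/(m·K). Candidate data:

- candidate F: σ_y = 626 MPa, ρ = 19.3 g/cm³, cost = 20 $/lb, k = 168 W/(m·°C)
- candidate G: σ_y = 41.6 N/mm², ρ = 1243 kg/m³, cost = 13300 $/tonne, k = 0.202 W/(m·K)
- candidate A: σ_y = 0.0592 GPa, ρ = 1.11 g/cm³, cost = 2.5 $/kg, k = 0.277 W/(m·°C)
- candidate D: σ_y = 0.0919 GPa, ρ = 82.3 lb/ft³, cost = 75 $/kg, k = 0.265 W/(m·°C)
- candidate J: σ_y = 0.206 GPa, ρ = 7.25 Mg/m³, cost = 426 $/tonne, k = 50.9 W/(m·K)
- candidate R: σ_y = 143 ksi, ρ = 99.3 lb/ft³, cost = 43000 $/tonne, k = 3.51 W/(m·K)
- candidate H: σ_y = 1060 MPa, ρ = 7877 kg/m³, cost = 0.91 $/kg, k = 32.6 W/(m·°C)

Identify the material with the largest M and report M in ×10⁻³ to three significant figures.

Screen on constraints: cost ≤ 60 $/kg; k ≥ 0.271 W/(m·K). Survivors: candidate F, candidate A, candidate J, candidate R, candidate H.
Normalizing units and computing the index:
  candidate F: σ_y = 626.0 MPa, ρ = 19300 kg/m³
  candidate A: σ_y = 59.20 MPa, ρ = 1110 kg/m³
  candidate J: σ_y = 206.0 MPa, ρ = 7250 kg/m³
  candidate R: σ_y = 986.0 MPa, ρ = 1591 kg/m³
  candidate H: σ_y = 1060 MPa, ρ = 7877 kg/m³
  candidate R: M = 62.3×10⁻³
  candidate A: M = 13.7×10⁻³
  candidate H: M = 13.2×10⁻³
  candidate J: M = 4.81×10⁻³
  candidate F: M = 3.79×10⁻³
The maximum is for candidate R.

candidate R, M = 62.3×10⁻³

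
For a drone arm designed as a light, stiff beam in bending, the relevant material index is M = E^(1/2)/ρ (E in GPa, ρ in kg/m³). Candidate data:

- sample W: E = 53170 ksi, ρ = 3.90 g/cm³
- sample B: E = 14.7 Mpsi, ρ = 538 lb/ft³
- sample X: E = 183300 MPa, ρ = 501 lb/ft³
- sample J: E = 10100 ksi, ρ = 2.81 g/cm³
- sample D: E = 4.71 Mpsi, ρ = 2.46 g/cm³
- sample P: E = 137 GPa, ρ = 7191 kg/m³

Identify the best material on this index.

sample W

Convert each candidate to consistent units, then evaluate M:
  sample W: E = 366.6 GPa, ρ = 3900 kg/m³
  sample B: E = 101.4 GPa, ρ = 8618 kg/m³
  sample X: E = 183.3 GPa, ρ = 8025 kg/m³
  sample J: E = 69.64 GPa, ρ = 2810 kg/m³
  sample D: E = 32.47 GPa, ρ = 2460 kg/m³
  sample P: E = 137.0 GPa, ρ = 7191 kg/m³
  sample W: M = 4.91×10⁻³
  sample J: M = 2.97×10⁻³
  sample D: M = 2.32×10⁻³
  sample X: M = 1.69×10⁻³
  sample P: M = 1.63×10⁻³
  sample B: M = 1.17×10⁻³
Sample W has the largest M.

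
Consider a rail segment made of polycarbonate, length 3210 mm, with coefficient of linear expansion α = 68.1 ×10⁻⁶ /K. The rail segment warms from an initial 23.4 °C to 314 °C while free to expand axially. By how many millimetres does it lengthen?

ΔT = 314 − 23.4 = 290.6 K.
ΔL = α·L₀·ΔT = 68.1×10⁻⁶ × 3210 mm × 290.6 K = 63.5 mm.

63.5 mm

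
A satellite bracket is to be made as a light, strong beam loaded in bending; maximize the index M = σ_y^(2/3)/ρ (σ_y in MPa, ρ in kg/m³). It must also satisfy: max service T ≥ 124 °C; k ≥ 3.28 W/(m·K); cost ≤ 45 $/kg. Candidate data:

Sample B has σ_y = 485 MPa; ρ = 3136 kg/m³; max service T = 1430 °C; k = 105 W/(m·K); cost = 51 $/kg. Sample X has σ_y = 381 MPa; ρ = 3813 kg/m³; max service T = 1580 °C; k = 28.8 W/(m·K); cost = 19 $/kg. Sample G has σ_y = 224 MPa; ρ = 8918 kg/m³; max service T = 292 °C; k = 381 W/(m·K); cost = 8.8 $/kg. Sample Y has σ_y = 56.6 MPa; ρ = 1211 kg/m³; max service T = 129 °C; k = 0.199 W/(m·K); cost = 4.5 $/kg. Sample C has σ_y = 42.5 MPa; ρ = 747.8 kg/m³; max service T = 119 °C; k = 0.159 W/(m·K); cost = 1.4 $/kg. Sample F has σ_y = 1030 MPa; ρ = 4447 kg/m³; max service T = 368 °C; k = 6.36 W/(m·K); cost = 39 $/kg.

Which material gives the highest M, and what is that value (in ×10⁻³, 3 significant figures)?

Screen on constraints: max service T ≥ 124 °C; k ≥ 3.28 W/(m·K); cost ≤ 45 $/kg. Survivors: sample X, sample G, sample F.
Evaluate M for each candidate:
  sample F: M = 22.9×10⁻³
  sample X: M = 13.8×10⁻³
  sample G: M = 4.14×10⁻³
Highest index: sample F.

sample F, M = 22.9×10⁻³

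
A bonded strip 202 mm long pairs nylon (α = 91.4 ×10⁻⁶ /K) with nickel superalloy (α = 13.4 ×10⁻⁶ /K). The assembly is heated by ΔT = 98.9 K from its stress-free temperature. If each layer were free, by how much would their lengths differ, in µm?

1560 µm

Δα = |91.4 − 13.4|×10⁻⁶/K = 78.0×10⁻⁶/K.
ΔL_mismatch = Δα·L·ΔT = 78.0×10⁻⁶ × 202.0 mm × 98.9 K = 1560 µm.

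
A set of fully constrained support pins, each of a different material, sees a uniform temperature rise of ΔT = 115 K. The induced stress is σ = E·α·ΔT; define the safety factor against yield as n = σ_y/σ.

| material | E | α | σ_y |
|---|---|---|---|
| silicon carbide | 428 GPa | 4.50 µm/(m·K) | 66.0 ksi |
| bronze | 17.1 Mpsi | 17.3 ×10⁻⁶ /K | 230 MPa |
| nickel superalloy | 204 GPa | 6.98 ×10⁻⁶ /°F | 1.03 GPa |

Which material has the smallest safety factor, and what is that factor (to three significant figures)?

bronze, n = 0.981

In consistent units (E in GPa, α in ×10⁻⁶/K, σ_y in MPa):
  silicon carbide: E = 428.0, α = 4.50, σ_y = 455.1 → σ = 221 MPa, n = 2.05
  bronze: E = 117.9, α = 17.3, σ_y = 230.0 → σ = 235 MPa, n = 0.981
  nickel superalloy: E = 204.0, α = 12.6, σ_y = 1030 → σ = 295 MPa, n = 3.49
The minimum is bronze at n = 0.981.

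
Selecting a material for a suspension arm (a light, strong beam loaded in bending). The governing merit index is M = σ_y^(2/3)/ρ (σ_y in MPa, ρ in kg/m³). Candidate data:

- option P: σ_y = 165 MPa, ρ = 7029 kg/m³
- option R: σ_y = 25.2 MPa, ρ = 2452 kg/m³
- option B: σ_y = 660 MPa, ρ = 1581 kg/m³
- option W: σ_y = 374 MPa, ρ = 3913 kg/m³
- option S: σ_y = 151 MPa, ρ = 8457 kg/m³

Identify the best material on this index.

option B

Computing M directly (units already consistent):
  option B: M = 47.9×10⁻³
  option W: M = 13.3×10⁻³
  option P: M = 4.28×10⁻³
  option R: M = 3.51×10⁻³
  option S: M = 3.35×10⁻³
Option B ranks first.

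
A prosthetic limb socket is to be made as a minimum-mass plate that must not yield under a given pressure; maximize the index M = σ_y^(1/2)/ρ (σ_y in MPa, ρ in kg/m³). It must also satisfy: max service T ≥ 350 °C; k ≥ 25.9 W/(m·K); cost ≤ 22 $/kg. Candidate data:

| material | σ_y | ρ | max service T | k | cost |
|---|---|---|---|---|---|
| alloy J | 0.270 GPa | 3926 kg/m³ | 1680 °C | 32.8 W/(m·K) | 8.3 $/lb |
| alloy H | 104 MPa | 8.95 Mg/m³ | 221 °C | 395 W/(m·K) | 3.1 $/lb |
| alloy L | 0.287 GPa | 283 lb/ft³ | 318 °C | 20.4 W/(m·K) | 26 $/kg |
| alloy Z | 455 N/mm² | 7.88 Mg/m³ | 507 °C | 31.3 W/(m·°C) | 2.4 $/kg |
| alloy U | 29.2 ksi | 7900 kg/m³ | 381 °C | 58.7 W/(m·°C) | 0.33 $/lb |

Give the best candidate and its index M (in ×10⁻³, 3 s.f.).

alloy J, M = 4.19×10⁻³

Screen on constraints: max service T ≥ 350 °C; k ≥ 25.9 W/(m·K); cost ≤ 22 $/kg. Survivors: alloy J, alloy Z, alloy U.
Convert each candidate to consistent units, then evaluate M:
  alloy J: σ_y = 270.0 MPa, ρ = 3926 kg/m³
  alloy Z: σ_y = 455.0 MPa, ρ = 7880 kg/m³
  alloy U: σ_y = 201.3 MPa, ρ = 7900 kg/m³
  alloy J: M = 4.19×10⁻³
  alloy Z: M = 2.71×10⁻³
  alloy U: M = 1.80×10⁻³
Alloy J has the largest M.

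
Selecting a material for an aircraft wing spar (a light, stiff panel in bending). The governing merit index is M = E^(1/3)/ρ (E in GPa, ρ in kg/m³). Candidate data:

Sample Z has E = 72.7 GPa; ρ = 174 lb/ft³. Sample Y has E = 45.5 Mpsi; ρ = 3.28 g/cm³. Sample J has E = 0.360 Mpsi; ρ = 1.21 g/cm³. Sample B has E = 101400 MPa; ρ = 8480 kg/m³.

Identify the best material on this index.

In SI units:
  sample Z: E = 72.70 GPa, ρ = 2787 kg/m³
  sample Y: E = 313.7 GPa, ρ = 3280 kg/m³
  sample J: E = 2.482 GPa, ρ = 1210 kg/m³
  sample B: E = 101.4 GPa, ρ = 8480 kg/m³
  sample Y: M = 2.07×10⁻³
  sample Z: M = 1.50×10⁻³
  sample J: M = 1.12×10⁻³
  sample B: M = 0.550×10⁻³
The maximum is for sample Y.

sample Y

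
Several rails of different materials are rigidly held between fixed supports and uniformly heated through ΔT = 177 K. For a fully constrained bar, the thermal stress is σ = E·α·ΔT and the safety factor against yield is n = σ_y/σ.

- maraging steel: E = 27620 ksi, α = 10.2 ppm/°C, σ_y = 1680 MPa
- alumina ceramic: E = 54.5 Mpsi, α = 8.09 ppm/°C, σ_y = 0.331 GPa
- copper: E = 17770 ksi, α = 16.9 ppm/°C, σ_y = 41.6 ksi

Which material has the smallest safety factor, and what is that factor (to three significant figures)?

With everything in SI (GPa, ×10⁻⁶/K, MPa):
  maraging steel: E = 190.4, α = 10.2, σ_y = 1680 → σ = 344 MPa, n = 4.89
  alumina ceramic: E = 375.8, α = 8.09, σ_y = 331.0 → σ = 538 MPa, n = 0.615
  copper: E = 122.5, α = 16.9, σ_y = 286.8 → σ = 366 MPa, n = 0.783
Smallest n: alumina ceramic with n = 0.615.

alumina ceramic, n = 0.615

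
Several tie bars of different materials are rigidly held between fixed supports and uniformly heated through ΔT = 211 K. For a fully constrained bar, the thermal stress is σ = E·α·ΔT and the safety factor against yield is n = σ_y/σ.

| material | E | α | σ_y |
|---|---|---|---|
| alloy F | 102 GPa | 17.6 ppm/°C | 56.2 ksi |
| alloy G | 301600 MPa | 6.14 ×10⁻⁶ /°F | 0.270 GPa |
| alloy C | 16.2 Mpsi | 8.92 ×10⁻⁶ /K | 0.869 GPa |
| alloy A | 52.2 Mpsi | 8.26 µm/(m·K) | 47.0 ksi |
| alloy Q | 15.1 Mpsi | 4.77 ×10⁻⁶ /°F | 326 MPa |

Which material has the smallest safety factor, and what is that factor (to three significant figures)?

alloy G, n = 0.384

In consistent units (E in GPa, α in ×10⁻⁶/K, σ_y in MPa):
  alloy F: E = 102.0, α = 17.6, σ_y = 387.5 → σ = 379 MPa, n = 1.02
  alloy G: E = 301.6, α = 11.1, σ_y = 270.0 → σ = 703 MPa, n = 0.384
  alloy C: E = 111.7, α = 8.92, σ_y = 869.0 → σ = 210 MPa, n = 4.13
  alloy A: E = 359.9, α = 8.26, σ_y = 324.1 → σ = 627 MPa, n = 0.517
  alloy Q: E = 104.1, α = 8.59, σ_y = 326.0 → σ = 189 MPa, n = 1.73
The minimum is alloy G at n = 0.384.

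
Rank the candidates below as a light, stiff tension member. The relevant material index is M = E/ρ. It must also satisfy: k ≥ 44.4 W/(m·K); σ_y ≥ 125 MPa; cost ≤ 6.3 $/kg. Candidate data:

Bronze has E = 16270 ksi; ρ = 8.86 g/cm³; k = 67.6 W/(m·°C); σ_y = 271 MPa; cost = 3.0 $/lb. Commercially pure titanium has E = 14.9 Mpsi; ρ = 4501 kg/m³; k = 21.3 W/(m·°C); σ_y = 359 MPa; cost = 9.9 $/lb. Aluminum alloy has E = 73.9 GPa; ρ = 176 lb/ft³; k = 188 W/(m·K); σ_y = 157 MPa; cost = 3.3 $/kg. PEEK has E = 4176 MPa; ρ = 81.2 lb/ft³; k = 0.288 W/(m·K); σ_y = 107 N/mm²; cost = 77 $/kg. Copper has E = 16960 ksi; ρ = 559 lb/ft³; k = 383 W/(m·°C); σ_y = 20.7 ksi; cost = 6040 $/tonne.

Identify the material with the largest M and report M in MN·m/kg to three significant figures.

aluminum alloy, M = 26.2 MN·m/kg

Screen on constraints: k ≥ 44.4 W/(m·K); σ_y ≥ 125 MPa; cost ≤ 6.3 $/kg. Survivors: aluminum alloy, copper.
Convert each candidate to consistent units, then evaluate M:
  aluminum alloy: E = 73.90 GPa, ρ = 2819 kg/m³
  copper: E = 116.9 GPa, ρ = 8954 kg/m³
  aluminum alloy: M = 26.2 MN·m/kg
  copper: M = 13.1 MN·m/kg
Aluminum alloy has the largest M.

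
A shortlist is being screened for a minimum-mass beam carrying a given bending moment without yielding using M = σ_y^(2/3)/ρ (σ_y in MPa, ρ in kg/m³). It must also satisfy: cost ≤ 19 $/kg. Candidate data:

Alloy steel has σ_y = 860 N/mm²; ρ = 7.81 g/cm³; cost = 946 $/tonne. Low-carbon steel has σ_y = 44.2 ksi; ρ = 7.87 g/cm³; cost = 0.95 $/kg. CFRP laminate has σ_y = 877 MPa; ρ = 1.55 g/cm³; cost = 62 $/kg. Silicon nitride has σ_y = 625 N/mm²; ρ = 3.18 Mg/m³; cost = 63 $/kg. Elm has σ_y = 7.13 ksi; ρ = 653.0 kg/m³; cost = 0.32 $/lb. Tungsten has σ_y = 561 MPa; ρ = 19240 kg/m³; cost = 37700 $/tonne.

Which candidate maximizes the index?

elm

Screen on constraints: cost ≤ 19 $/kg. Survivors: alloy steel, low-carbon steel, elm.
After converting to SI:
  alloy steel: σ_y = 860.0 MPa, ρ = 7810 kg/m³
  low-carbon steel: σ_y = 304.7 MPa, ρ = 7870 kg/m³
  elm: σ_y = 49.16 MPa, ρ = 653.0 kg/m³
  elm: M = 20.6×10⁻³
  alloy steel: M = 11.6×10⁻³
  low-carbon steel: M = 5.75×10⁻³
Elm has the largest M.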